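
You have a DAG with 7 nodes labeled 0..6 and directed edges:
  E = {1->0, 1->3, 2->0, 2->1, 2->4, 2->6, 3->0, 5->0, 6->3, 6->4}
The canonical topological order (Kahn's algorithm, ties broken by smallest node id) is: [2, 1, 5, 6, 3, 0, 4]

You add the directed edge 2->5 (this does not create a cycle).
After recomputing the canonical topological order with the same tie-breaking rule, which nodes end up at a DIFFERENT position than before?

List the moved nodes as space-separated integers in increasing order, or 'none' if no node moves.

Old toposort: [2, 1, 5, 6, 3, 0, 4]
Added edge 2->5
Recompute Kahn (smallest-id tiebreak):
  initial in-degrees: [4, 1, 0, 2, 2, 1, 1]
  ready (indeg=0): [2]
  pop 2: indeg[0]->3; indeg[1]->0; indeg[4]->1; indeg[5]->0; indeg[6]->0 | ready=[1, 5, 6] | order so far=[2]
  pop 1: indeg[0]->2; indeg[3]->1 | ready=[5, 6] | order so far=[2, 1]
  pop 5: indeg[0]->1 | ready=[6] | order so far=[2, 1, 5]
  pop 6: indeg[3]->0; indeg[4]->0 | ready=[3, 4] | order so far=[2, 1, 5, 6]
  pop 3: indeg[0]->0 | ready=[0, 4] | order so far=[2, 1, 5, 6, 3]
  pop 0: no out-edges | ready=[4] | order so far=[2, 1, 5, 6, 3, 0]
  pop 4: no out-edges | ready=[] | order so far=[2, 1, 5, 6, 3, 0, 4]
New canonical toposort: [2, 1, 5, 6, 3, 0, 4]
Compare positions:
  Node 0: index 5 -> 5 (same)
  Node 1: index 1 -> 1 (same)
  Node 2: index 0 -> 0 (same)
  Node 3: index 4 -> 4 (same)
  Node 4: index 6 -> 6 (same)
  Node 5: index 2 -> 2 (same)
  Node 6: index 3 -> 3 (same)
Nodes that changed position: none

Answer: none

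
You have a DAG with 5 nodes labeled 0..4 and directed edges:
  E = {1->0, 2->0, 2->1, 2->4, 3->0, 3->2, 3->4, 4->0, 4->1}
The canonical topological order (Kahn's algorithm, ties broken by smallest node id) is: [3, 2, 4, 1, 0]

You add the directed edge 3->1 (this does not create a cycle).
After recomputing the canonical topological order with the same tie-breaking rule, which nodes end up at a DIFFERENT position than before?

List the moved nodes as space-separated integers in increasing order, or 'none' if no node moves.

Answer: none

Derivation:
Old toposort: [3, 2, 4, 1, 0]
Added edge 3->1
Recompute Kahn (smallest-id tiebreak):
  initial in-degrees: [4, 3, 1, 0, 2]
  ready (indeg=0): [3]
  pop 3: indeg[0]->3; indeg[1]->2; indeg[2]->0; indeg[4]->1 | ready=[2] | order so far=[3]
  pop 2: indeg[0]->2; indeg[1]->1; indeg[4]->0 | ready=[4] | order so far=[3, 2]
  pop 4: indeg[0]->1; indeg[1]->0 | ready=[1] | order so far=[3, 2, 4]
  pop 1: indeg[0]->0 | ready=[0] | order so far=[3, 2, 4, 1]
  pop 0: no out-edges | ready=[] | order so far=[3, 2, 4, 1, 0]
New canonical toposort: [3, 2, 4, 1, 0]
Compare positions:
  Node 0: index 4 -> 4 (same)
  Node 1: index 3 -> 3 (same)
  Node 2: index 1 -> 1 (same)
  Node 3: index 0 -> 0 (same)
  Node 4: index 2 -> 2 (same)
Nodes that changed position: none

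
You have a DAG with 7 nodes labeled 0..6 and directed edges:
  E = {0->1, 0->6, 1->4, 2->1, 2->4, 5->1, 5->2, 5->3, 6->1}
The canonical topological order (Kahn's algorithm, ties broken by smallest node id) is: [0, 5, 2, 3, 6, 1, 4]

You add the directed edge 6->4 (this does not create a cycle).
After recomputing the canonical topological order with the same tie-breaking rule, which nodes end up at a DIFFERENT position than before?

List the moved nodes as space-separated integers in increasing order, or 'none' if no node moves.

Old toposort: [0, 5, 2, 3, 6, 1, 4]
Added edge 6->4
Recompute Kahn (smallest-id tiebreak):
  initial in-degrees: [0, 4, 1, 1, 3, 0, 1]
  ready (indeg=0): [0, 5]
  pop 0: indeg[1]->3; indeg[6]->0 | ready=[5, 6] | order so far=[0]
  pop 5: indeg[1]->2; indeg[2]->0; indeg[3]->0 | ready=[2, 3, 6] | order so far=[0, 5]
  pop 2: indeg[1]->1; indeg[4]->2 | ready=[3, 6] | order so far=[0, 5, 2]
  pop 3: no out-edges | ready=[6] | order so far=[0, 5, 2, 3]
  pop 6: indeg[1]->0; indeg[4]->1 | ready=[1] | order so far=[0, 5, 2, 3, 6]
  pop 1: indeg[4]->0 | ready=[4] | order so far=[0, 5, 2, 3, 6, 1]
  pop 4: no out-edges | ready=[] | order so far=[0, 5, 2, 3, 6, 1, 4]
New canonical toposort: [0, 5, 2, 3, 6, 1, 4]
Compare positions:
  Node 0: index 0 -> 0 (same)
  Node 1: index 5 -> 5 (same)
  Node 2: index 2 -> 2 (same)
  Node 3: index 3 -> 3 (same)
  Node 4: index 6 -> 6 (same)
  Node 5: index 1 -> 1 (same)
  Node 6: index 4 -> 4 (same)
Nodes that changed position: none

Answer: none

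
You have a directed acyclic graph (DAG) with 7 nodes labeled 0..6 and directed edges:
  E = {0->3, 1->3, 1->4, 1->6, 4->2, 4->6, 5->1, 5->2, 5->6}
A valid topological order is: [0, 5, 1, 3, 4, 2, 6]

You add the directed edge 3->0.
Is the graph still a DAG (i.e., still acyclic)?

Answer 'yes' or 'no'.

Given toposort: [0, 5, 1, 3, 4, 2, 6]
Position of 3: index 3; position of 0: index 0
New edge 3->0: backward (u after v in old order)
Backward edge: old toposort is now invalid. Check if this creates a cycle.
Does 0 already reach 3? Reachable from 0: [0, 3]. YES -> cycle!
Still a DAG? no

Answer: no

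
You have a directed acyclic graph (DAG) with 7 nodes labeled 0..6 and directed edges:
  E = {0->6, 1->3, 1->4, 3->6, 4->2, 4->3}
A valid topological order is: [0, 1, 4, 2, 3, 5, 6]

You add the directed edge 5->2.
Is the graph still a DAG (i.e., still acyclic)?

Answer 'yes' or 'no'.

Given toposort: [0, 1, 4, 2, 3, 5, 6]
Position of 5: index 5; position of 2: index 3
New edge 5->2: backward (u after v in old order)
Backward edge: old toposort is now invalid. Check if this creates a cycle.
Does 2 already reach 5? Reachable from 2: [2]. NO -> still a DAG (reorder needed).
Still a DAG? yes

Answer: yes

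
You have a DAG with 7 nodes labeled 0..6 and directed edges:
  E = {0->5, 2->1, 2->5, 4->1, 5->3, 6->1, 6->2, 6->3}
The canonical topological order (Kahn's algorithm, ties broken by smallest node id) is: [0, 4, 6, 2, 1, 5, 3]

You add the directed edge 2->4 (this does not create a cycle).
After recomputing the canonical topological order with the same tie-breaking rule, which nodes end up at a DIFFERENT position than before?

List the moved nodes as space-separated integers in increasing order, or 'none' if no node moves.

Answer: 2 4 6

Derivation:
Old toposort: [0, 4, 6, 2, 1, 5, 3]
Added edge 2->4
Recompute Kahn (smallest-id tiebreak):
  initial in-degrees: [0, 3, 1, 2, 1, 2, 0]
  ready (indeg=0): [0, 6]
  pop 0: indeg[5]->1 | ready=[6] | order so far=[0]
  pop 6: indeg[1]->2; indeg[2]->0; indeg[3]->1 | ready=[2] | order so far=[0, 6]
  pop 2: indeg[1]->1; indeg[4]->0; indeg[5]->0 | ready=[4, 5] | order so far=[0, 6, 2]
  pop 4: indeg[1]->0 | ready=[1, 5] | order so far=[0, 6, 2, 4]
  pop 1: no out-edges | ready=[5] | order so far=[0, 6, 2, 4, 1]
  pop 5: indeg[3]->0 | ready=[3] | order so far=[0, 6, 2, 4, 1, 5]
  pop 3: no out-edges | ready=[] | order so far=[0, 6, 2, 4, 1, 5, 3]
New canonical toposort: [0, 6, 2, 4, 1, 5, 3]
Compare positions:
  Node 0: index 0 -> 0 (same)
  Node 1: index 4 -> 4 (same)
  Node 2: index 3 -> 2 (moved)
  Node 3: index 6 -> 6 (same)
  Node 4: index 1 -> 3 (moved)
  Node 5: index 5 -> 5 (same)
  Node 6: index 2 -> 1 (moved)
Nodes that changed position: 2 4 6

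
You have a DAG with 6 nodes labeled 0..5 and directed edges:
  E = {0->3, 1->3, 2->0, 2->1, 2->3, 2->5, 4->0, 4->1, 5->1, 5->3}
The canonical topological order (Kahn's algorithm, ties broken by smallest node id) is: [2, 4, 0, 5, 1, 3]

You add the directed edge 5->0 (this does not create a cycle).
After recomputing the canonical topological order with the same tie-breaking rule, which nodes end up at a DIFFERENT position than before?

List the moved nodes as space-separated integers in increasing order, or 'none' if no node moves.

Answer: 0 5

Derivation:
Old toposort: [2, 4, 0, 5, 1, 3]
Added edge 5->0
Recompute Kahn (smallest-id tiebreak):
  initial in-degrees: [3, 3, 0, 4, 0, 1]
  ready (indeg=0): [2, 4]
  pop 2: indeg[0]->2; indeg[1]->2; indeg[3]->3; indeg[5]->0 | ready=[4, 5] | order so far=[2]
  pop 4: indeg[0]->1; indeg[1]->1 | ready=[5] | order so far=[2, 4]
  pop 5: indeg[0]->0; indeg[1]->0; indeg[3]->2 | ready=[0, 1] | order so far=[2, 4, 5]
  pop 0: indeg[3]->1 | ready=[1] | order so far=[2, 4, 5, 0]
  pop 1: indeg[3]->0 | ready=[3] | order so far=[2, 4, 5, 0, 1]
  pop 3: no out-edges | ready=[] | order so far=[2, 4, 5, 0, 1, 3]
New canonical toposort: [2, 4, 5, 0, 1, 3]
Compare positions:
  Node 0: index 2 -> 3 (moved)
  Node 1: index 4 -> 4 (same)
  Node 2: index 0 -> 0 (same)
  Node 3: index 5 -> 5 (same)
  Node 4: index 1 -> 1 (same)
  Node 5: index 3 -> 2 (moved)
Nodes that changed position: 0 5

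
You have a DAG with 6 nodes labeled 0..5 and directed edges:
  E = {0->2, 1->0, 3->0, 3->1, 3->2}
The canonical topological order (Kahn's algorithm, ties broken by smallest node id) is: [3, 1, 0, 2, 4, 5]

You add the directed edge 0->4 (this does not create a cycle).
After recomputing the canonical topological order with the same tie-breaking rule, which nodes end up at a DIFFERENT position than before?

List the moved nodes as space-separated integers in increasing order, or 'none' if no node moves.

Answer: none

Derivation:
Old toposort: [3, 1, 0, 2, 4, 5]
Added edge 0->4
Recompute Kahn (smallest-id tiebreak):
  initial in-degrees: [2, 1, 2, 0, 1, 0]
  ready (indeg=0): [3, 5]
  pop 3: indeg[0]->1; indeg[1]->0; indeg[2]->1 | ready=[1, 5] | order so far=[3]
  pop 1: indeg[0]->0 | ready=[0, 5] | order so far=[3, 1]
  pop 0: indeg[2]->0; indeg[4]->0 | ready=[2, 4, 5] | order so far=[3, 1, 0]
  pop 2: no out-edges | ready=[4, 5] | order so far=[3, 1, 0, 2]
  pop 4: no out-edges | ready=[5] | order so far=[3, 1, 0, 2, 4]
  pop 5: no out-edges | ready=[] | order so far=[3, 1, 0, 2, 4, 5]
New canonical toposort: [3, 1, 0, 2, 4, 5]
Compare positions:
  Node 0: index 2 -> 2 (same)
  Node 1: index 1 -> 1 (same)
  Node 2: index 3 -> 3 (same)
  Node 3: index 0 -> 0 (same)
  Node 4: index 4 -> 4 (same)
  Node 5: index 5 -> 5 (same)
Nodes that changed position: none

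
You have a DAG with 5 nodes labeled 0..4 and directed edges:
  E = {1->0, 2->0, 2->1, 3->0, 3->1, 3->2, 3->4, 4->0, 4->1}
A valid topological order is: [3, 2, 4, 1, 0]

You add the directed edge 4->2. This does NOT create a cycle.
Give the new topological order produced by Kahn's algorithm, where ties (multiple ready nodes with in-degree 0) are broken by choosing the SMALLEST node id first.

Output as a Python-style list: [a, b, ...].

Answer: [3, 4, 2, 1, 0]

Derivation:
Old toposort: [3, 2, 4, 1, 0]
Added edge: 4->2
Position of 4 (2) > position of 2 (1). Must reorder: 4 must now come before 2.
Run Kahn's algorithm (break ties by smallest node id):
  initial in-degrees: [4, 3, 2, 0, 1]
  ready (indeg=0): [3]
  pop 3: indeg[0]->3; indeg[1]->2; indeg[2]->1; indeg[4]->0 | ready=[4] | order so far=[3]
  pop 4: indeg[0]->2; indeg[1]->1; indeg[2]->0 | ready=[2] | order so far=[3, 4]
  pop 2: indeg[0]->1; indeg[1]->0 | ready=[1] | order so far=[3, 4, 2]
  pop 1: indeg[0]->0 | ready=[0] | order so far=[3, 4, 2, 1]
  pop 0: no out-edges | ready=[] | order so far=[3, 4, 2, 1, 0]
  Result: [3, 4, 2, 1, 0]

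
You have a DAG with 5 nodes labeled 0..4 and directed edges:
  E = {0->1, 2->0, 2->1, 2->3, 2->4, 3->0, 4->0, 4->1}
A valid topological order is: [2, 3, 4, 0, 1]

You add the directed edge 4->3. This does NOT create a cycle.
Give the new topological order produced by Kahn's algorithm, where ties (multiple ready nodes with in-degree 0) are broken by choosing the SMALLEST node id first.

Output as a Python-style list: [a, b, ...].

Answer: [2, 4, 3, 0, 1]

Derivation:
Old toposort: [2, 3, 4, 0, 1]
Added edge: 4->3
Position of 4 (2) > position of 3 (1). Must reorder: 4 must now come before 3.
Run Kahn's algorithm (break ties by smallest node id):
  initial in-degrees: [3, 3, 0, 2, 1]
  ready (indeg=0): [2]
  pop 2: indeg[0]->2; indeg[1]->2; indeg[3]->1; indeg[4]->0 | ready=[4] | order so far=[2]
  pop 4: indeg[0]->1; indeg[1]->1; indeg[3]->0 | ready=[3] | order so far=[2, 4]
  pop 3: indeg[0]->0 | ready=[0] | order so far=[2, 4, 3]
  pop 0: indeg[1]->0 | ready=[1] | order so far=[2, 4, 3, 0]
  pop 1: no out-edges | ready=[] | order so far=[2, 4, 3, 0, 1]
  Result: [2, 4, 3, 0, 1]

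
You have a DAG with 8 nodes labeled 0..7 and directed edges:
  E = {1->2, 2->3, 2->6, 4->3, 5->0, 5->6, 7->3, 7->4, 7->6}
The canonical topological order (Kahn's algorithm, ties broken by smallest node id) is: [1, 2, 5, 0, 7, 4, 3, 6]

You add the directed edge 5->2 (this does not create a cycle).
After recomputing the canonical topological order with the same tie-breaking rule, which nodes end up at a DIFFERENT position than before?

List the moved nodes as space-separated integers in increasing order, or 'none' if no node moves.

Old toposort: [1, 2, 5, 0, 7, 4, 3, 6]
Added edge 5->2
Recompute Kahn (smallest-id tiebreak):
  initial in-degrees: [1, 0, 2, 3, 1, 0, 3, 0]
  ready (indeg=0): [1, 5, 7]
  pop 1: indeg[2]->1 | ready=[5, 7] | order so far=[1]
  pop 5: indeg[0]->0; indeg[2]->0; indeg[6]->2 | ready=[0, 2, 7] | order so far=[1, 5]
  pop 0: no out-edges | ready=[2, 7] | order so far=[1, 5, 0]
  pop 2: indeg[3]->2; indeg[6]->1 | ready=[7] | order so far=[1, 5, 0, 2]
  pop 7: indeg[3]->1; indeg[4]->0; indeg[6]->0 | ready=[4, 6] | order so far=[1, 5, 0, 2, 7]
  pop 4: indeg[3]->0 | ready=[3, 6] | order so far=[1, 5, 0, 2, 7, 4]
  pop 3: no out-edges | ready=[6] | order so far=[1, 5, 0, 2, 7, 4, 3]
  pop 6: no out-edges | ready=[] | order so far=[1, 5, 0, 2, 7, 4, 3, 6]
New canonical toposort: [1, 5, 0, 2, 7, 4, 3, 6]
Compare positions:
  Node 0: index 3 -> 2 (moved)
  Node 1: index 0 -> 0 (same)
  Node 2: index 1 -> 3 (moved)
  Node 3: index 6 -> 6 (same)
  Node 4: index 5 -> 5 (same)
  Node 5: index 2 -> 1 (moved)
  Node 6: index 7 -> 7 (same)
  Node 7: index 4 -> 4 (same)
Nodes that changed position: 0 2 5

Answer: 0 2 5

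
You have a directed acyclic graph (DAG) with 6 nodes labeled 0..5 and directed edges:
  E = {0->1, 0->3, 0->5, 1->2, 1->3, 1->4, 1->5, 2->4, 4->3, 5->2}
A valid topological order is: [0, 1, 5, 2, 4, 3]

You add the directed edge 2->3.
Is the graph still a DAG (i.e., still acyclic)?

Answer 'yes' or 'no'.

Answer: yes

Derivation:
Given toposort: [0, 1, 5, 2, 4, 3]
Position of 2: index 3; position of 3: index 5
New edge 2->3: forward
Forward edge: respects the existing order. Still a DAG, same toposort still valid.
Still a DAG? yes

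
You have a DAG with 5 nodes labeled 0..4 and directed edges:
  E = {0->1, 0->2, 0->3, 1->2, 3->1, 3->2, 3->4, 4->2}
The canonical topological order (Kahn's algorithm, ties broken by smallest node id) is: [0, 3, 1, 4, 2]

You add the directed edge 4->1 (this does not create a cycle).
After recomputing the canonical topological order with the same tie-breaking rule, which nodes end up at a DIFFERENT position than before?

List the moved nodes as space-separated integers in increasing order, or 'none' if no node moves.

Old toposort: [0, 3, 1, 4, 2]
Added edge 4->1
Recompute Kahn (smallest-id tiebreak):
  initial in-degrees: [0, 3, 4, 1, 1]
  ready (indeg=0): [0]
  pop 0: indeg[1]->2; indeg[2]->3; indeg[3]->0 | ready=[3] | order so far=[0]
  pop 3: indeg[1]->1; indeg[2]->2; indeg[4]->0 | ready=[4] | order so far=[0, 3]
  pop 4: indeg[1]->0; indeg[2]->1 | ready=[1] | order so far=[0, 3, 4]
  pop 1: indeg[2]->0 | ready=[2] | order so far=[0, 3, 4, 1]
  pop 2: no out-edges | ready=[] | order so far=[0, 3, 4, 1, 2]
New canonical toposort: [0, 3, 4, 1, 2]
Compare positions:
  Node 0: index 0 -> 0 (same)
  Node 1: index 2 -> 3 (moved)
  Node 2: index 4 -> 4 (same)
  Node 3: index 1 -> 1 (same)
  Node 4: index 3 -> 2 (moved)
Nodes that changed position: 1 4

Answer: 1 4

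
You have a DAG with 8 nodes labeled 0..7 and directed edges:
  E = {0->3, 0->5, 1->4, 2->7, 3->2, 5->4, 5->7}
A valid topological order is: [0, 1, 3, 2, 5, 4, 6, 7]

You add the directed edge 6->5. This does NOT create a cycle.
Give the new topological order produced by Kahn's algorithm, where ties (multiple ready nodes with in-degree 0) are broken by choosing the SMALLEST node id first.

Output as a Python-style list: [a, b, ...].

Old toposort: [0, 1, 3, 2, 5, 4, 6, 7]
Added edge: 6->5
Position of 6 (6) > position of 5 (4). Must reorder: 6 must now come before 5.
Run Kahn's algorithm (break ties by smallest node id):
  initial in-degrees: [0, 0, 1, 1, 2, 2, 0, 2]
  ready (indeg=0): [0, 1, 6]
  pop 0: indeg[3]->0; indeg[5]->1 | ready=[1, 3, 6] | order so far=[0]
  pop 1: indeg[4]->1 | ready=[3, 6] | order so far=[0, 1]
  pop 3: indeg[2]->0 | ready=[2, 6] | order so far=[0, 1, 3]
  pop 2: indeg[7]->1 | ready=[6] | order so far=[0, 1, 3, 2]
  pop 6: indeg[5]->0 | ready=[5] | order so far=[0, 1, 3, 2, 6]
  pop 5: indeg[4]->0; indeg[7]->0 | ready=[4, 7] | order so far=[0, 1, 3, 2, 6, 5]
  pop 4: no out-edges | ready=[7] | order so far=[0, 1, 3, 2, 6, 5, 4]
  pop 7: no out-edges | ready=[] | order so far=[0, 1, 3, 2, 6, 5, 4, 7]
  Result: [0, 1, 3, 2, 6, 5, 4, 7]

Answer: [0, 1, 3, 2, 6, 5, 4, 7]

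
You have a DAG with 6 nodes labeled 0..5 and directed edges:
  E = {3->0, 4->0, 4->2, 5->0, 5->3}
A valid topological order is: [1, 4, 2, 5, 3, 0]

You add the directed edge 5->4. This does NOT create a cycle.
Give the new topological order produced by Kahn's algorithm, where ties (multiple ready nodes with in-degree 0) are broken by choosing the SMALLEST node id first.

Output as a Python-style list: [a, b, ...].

Answer: [1, 5, 3, 4, 0, 2]

Derivation:
Old toposort: [1, 4, 2, 5, 3, 0]
Added edge: 5->4
Position of 5 (3) > position of 4 (1). Must reorder: 5 must now come before 4.
Run Kahn's algorithm (break ties by smallest node id):
  initial in-degrees: [3, 0, 1, 1, 1, 0]
  ready (indeg=0): [1, 5]
  pop 1: no out-edges | ready=[5] | order so far=[1]
  pop 5: indeg[0]->2; indeg[3]->0; indeg[4]->0 | ready=[3, 4] | order so far=[1, 5]
  pop 3: indeg[0]->1 | ready=[4] | order so far=[1, 5, 3]
  pop 4: indeg[0]->0; indeg[2]->0 | ready=[0, 2] | order so far=[1, 5, 3, 4]
  pop 0: no out-edges | ready=[2] | order so far=[1, 5, 3, 4, 0]
  pop 2: no out-edges | ready=[] | order so far=[1, 5, 3, 4, 0, 2]
  Result: [1, 5, 3, 4, 0, 2]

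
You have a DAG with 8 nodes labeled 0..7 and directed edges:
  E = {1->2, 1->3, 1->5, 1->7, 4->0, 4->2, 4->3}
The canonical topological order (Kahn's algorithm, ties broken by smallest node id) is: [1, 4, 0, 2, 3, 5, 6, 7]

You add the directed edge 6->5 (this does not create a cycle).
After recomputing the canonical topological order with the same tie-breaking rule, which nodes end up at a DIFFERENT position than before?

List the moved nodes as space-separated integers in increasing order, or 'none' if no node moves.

Old toposort: [1, 4, 0, 2, 3, 5, 6, 7]
Added edge 6->5
Recompute Kahn (smallest-id tiebreak):
  initial in-degrees: [1, 0, 2, 2, 0, 2, 0, 1]
  ready (indeg=0): [1, 4, 6]
  pop 1: indeg[2]->1; indeg[3]->1; indeg[5]->1; indeg[7]->0 | ready=[4, 6, 7] | order so far=[1]
  pop 4: indeg[0]->0; indeg[2]->0; indeg[3]->0 | ready=[0, 2, 3, 6, 7] | order so far=[1, 4]
  pop 0: no out-edges | ready=[2, 3, 6, 7] | order so far=[1, 4, 0]
  pop 2: no out-edges | ready=[3, 6, 7] | order so far=[1, 4, 0, 2]
  pop 3: no out-edges | ready=[6, 7] | order so far=[1, 4, 0, 2, 3]
  pop 6: indeg[5]->0 | ready=[5, 7] | order so far=[1, 4, 0, 2, 3, 6]
  pop 5: no out-edges | ready=[7] | order so far=[1, 4, 0, 2, 3, 6, 5]
  pop 7: no out-edges | ready=[] | order so far=[1, 4, 0, 2, 3, 6, 5, 7]
New canonical toposort: [1, 4, 0, 2, 3, 6, 5, 7]
Compare positions:
  Node 0: index 2 -> 2 (same)
  Node 1: index 0 -> 0 (same)
  Node 2: index 3 -> 3 (same)
  Node 3: index 4 -> 4 (same)
  Node 4: index 1 -> 1 (same)
  Node 5: index 5 -> 6 (moved)
  Node 6: index 6 -> 5 (moved)
  Node 7: index 7 -> 7 (same)
Nodes that changed position: 5 6

Answer: 5 6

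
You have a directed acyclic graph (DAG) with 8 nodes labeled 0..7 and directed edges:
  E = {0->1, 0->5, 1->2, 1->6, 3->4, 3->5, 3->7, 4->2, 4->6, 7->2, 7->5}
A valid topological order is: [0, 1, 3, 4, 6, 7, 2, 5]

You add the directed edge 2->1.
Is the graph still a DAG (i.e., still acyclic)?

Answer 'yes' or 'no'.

Answer: no

Derivation:
Given toposort: [0, 1, 3, 4, 6, 7, 2, 5]
Position of 2: index 6; position of 1: index 1
New edge 2->1: backward (u after v in old order)
Backward edge: old toposort is now invalid. Check if this creates a cycle.
Does 1 already reach 2? Reachable from 1: [1, 2, 6]. YES -> cycle!
Still a DAG? no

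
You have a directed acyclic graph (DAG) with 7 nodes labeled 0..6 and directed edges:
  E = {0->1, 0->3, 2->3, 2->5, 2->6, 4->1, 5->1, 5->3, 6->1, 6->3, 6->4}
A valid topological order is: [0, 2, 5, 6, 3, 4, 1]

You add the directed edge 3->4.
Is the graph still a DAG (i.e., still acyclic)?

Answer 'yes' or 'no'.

Given toposort: [0, 2, 5, 6, 3, 4, 1]
Position of 3: index 4; position of 4: index 5
New edge 3->4: forward
Forward edge: respects the existing order. Still a DAG, same toposort still valid.
Still a DAG? yes

Answer: yes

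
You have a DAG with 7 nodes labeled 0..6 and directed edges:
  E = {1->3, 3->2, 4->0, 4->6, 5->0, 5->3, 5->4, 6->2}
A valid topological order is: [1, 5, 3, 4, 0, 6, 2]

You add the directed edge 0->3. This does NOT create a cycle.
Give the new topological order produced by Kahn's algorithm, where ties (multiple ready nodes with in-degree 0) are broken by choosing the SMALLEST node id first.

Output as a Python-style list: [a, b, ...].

Answer: [1, 5, 4, 0, 3, 6, 2]

Derivation:
Old toposort: [1, 5, 3, 4, 0, 6, 2]
Added edge: 0->3
Position of 0 (4) > position of 3 (2). Must reorder: 0 must now come before 3.
Run Kahn's algorithm (break ties by smallest node id):
  initial in-degrees: [2, 0, 2, 3, 1, 0, 1]
  ready (indeg=0): [1, 5]
  pop 1: indeg[3]->2 | ready=[5] | order so far=[1]
  pop 5: indeg[0]->1; indeg[3]->1; indeg[4]->0 | ready=[4] | order so far=[1, 5]
  pop 4: indeg[0]->0; indeg[6]->0 | ready=[0, 6] | order so far=[1, 5, 4]
  pop 0: indeg[3]->0 | ready=[3, 6] | order so far=[1, 5, 4, 0]
  pop 3: indeg[2]->1 | ready=[6] | order so far=[1, 5, 4, 0, 3]
  pop 6: indeg[2]->0 | ready=[2] | order so far=[1, 5, 4, 0, 3, 6]
  pop 2: no out-edges | ready=[] | order so far=[1, 5, 4, 0, 3, 6, 2]
  Result: [1, 5, 4, 0, 3, 6, 2]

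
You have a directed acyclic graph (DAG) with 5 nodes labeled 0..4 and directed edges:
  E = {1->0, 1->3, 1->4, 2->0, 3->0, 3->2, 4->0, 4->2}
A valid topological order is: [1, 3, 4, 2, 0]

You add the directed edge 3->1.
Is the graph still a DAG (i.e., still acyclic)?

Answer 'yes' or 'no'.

Answer: no

Derivation:
Given toposort: [1, 3, 4, 2, 0]
Position of 3: index 1; position of 1: index 0
New edge 3->1: backward (u after v in old order)
Backward edge: old toposort is now invalid. Check if this creates a cycle.
Does 1 already reach 3? Reachable from 1: [0, 1, 2, 3, 4]. YES -> cycle!
Still a DAG? no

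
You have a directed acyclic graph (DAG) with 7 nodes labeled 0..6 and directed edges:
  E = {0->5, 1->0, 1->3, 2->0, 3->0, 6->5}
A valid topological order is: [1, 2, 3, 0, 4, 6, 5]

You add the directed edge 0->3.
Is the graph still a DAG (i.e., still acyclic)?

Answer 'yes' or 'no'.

Given toposort: [1, 2, 3, 0, 4, 6, 5]
Position of 0: index 3; position of 3: index 2
New edge 0->3: backward (u after v in old order)
Backward edge: old toposort is now invalid. Check if this creates a cycle.
Does 3 already reach 0? Reachable from 3: [0, 3, 5]. YES -> cycle!
Still a DAG? no

Answer: no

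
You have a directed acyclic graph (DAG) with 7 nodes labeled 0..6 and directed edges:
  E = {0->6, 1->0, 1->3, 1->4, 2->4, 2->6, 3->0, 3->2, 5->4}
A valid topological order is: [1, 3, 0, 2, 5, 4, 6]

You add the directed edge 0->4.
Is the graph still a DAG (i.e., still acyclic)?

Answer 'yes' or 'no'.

Answer: yes

Derivation:
Given toposort: [1, 3, 0, 2, 5, 4, 6]
Position of 0: index 2; position of 4: index 5
New edge 0->4: forward
Forward edge: respects the existing order. Still a DAG, same toposort still valid.
Still a DAG? yes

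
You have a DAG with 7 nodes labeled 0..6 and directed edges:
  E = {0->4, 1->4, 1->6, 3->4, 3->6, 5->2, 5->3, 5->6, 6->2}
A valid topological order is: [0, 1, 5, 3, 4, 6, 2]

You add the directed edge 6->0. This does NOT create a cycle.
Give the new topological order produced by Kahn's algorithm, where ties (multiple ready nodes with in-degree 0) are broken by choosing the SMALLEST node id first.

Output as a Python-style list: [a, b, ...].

Answer: [1, 5, 3, 6, 0, 2, 4]

Derivation:
Old toposort: [0, 1, 5, 3, 4, 6, 2]
Added edge: 6->0
Position of 6 (5) > position of 0 (0). Must reorder: 6 must now come before 0.
Run Kahn's algorithm (break ties by smallest node id):
  initial in-degrees: [1, 0, 2, 1, 3, 0, 3]
  ready (indeg=0): [1, 5]
  pop 1: indeg[4]->2; indeg[6]->2 | ready=[5] | order so far=[1]
  pop 5: indeg[2]->1; indeg[3]->0; indeg[6]->1 | ready=[3] | order so far=[1, 5]
  pop 3: indeg[4]->1; indeg[6]->0 | ready=[6] | order so far=[1, 5, 3]
  pop 6: indeg[0]->0; indeg[2]->0 | ready=[0, 2] | order so far=[1, 5, 3, 6]
  pop 0: indeg[4]->0 | ready=[2, 4] | order so far=[1, 5, 3, 6, 0]
  pop 2: no out-edges | ready=[4] | order so far=[1, 5, 3, 6, 0, 2]
  pop 4: no out-edges | ready=[] | order so far=[1, 5, 3, 6, 0, 2, 4]
  Result: [1, 5, 3, 6, 0, 2, 4]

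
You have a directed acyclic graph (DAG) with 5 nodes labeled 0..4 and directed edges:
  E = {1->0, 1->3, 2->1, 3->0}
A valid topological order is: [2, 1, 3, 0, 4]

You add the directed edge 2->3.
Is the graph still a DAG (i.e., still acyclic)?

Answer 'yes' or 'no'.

Given toposort: [2, 1, 3, 0, 4]
Position of 2: index 0; position of 3: index 2
New edge 2->3: forward
Forward edge: respects the existing order. Still a DAG, same toposort still valid.
Still a DAG? yes

Answer: yes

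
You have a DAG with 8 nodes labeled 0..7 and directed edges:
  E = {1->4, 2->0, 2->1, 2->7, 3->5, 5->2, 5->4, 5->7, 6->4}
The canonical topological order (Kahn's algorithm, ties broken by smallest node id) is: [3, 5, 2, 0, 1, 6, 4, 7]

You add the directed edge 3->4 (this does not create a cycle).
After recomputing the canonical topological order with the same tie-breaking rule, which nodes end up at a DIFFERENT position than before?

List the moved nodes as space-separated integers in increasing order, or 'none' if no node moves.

Answer: none

Derivation:
Old toposort: [3, 5, 2, 0, 1, 6, 4, 7]
Added edge 3->4
Recompute Kahn (smallest-id tiebreak):
  initial in-degrees: [1, 1, 1, 0, 4, 1, 0, 2]
  ready (indeg=0): [3, 6]
  pop 3: indeg[4]->3; indeg[5]->0 | ready=[5, 6] | order so far=[3]
  pop 5: indeg[2]->0; indeg[4]->2; indeg[7]->1 | ready=[2, 6] | order so far=[3, 5]
  pop 2: indeg[0]->0; indeg[1]->0; indeg[7]->0 | ready=[0, 1, 6, 7] | order so far=[3, 5, 2]
  pop 0: no out-edges | ready=[1, 6, 7] | order so far=[3, 5, 2, 0]
  pop 1: indeg[4]->1 | ready=[6, 7] | order so far=[3, 5, 2, 0, 1]
  pop 6: indeg[4]->0 | ready=[4, 7] | order so far=[3, 5, 2, 0, 1, 6]
  pop 4: no out-edges | ready=[7] | order so far=[3, 5, 2, 0, 1, 6, 4]
  pop 7: no out-edges | ready=[] | order so far=[3, 5, 2, 0, 1, 6, 4, 7]
New canonical toposort: [3, 5, 2, 0, 1, 6, 4, 7]
Compare positions:
  Node 0: index 3 -> 3 (same)
  Node 1: index 4 -> 4 (same)
  Node 2: index 2 -> 2 (same)
  Node 3: index 0 -> 0 (same)
  Node 4: index 6 -> 6 (same)
  Node 5: index 1 -> 1 (same)
  Node 6: index 5 -> 5 (same)
  Node 7: index 7 -> 7 (same)
Nodes that changed position: none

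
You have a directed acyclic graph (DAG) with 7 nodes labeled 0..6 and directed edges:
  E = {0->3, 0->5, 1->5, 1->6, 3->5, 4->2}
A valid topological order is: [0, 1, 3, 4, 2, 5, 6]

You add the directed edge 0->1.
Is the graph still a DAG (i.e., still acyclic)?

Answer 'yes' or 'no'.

Given toposort: [0, 1, 3, 4, 2, 5, 6]
Position of 0: index 0; position of 1: index 1
New edge 0->1: forward
Forward edge: respects the existing order. Still a DAG, same toposort still valid.
Still a DAG? yes

Answer: yes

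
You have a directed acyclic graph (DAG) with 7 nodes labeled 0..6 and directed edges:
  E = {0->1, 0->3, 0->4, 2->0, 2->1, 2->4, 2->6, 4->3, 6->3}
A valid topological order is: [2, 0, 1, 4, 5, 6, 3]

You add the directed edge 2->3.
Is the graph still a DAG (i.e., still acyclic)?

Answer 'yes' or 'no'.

Answer: yes

Derivation:
Given toposort: [2, 0, 1, 4, 5, 6, 3]
Position of 2: index 0; position of 3: index 6
New edge 2->3: forward
Forward edge: respects the existing order. Still a DAG, same toposort still valid.
Still a DAG? yes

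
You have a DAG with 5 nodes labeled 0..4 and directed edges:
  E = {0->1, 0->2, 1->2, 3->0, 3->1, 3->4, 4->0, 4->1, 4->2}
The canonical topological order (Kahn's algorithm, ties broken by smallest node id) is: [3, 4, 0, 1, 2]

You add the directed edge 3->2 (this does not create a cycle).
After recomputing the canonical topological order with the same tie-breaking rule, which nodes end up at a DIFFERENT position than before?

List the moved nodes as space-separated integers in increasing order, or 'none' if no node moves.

Old toposort: [3, 4, 0, 1, 2]
Added edge 3->2
Recompute Kahn (smallest-id tiebreak):
  initial in-degrees: [2, 3, 4, 0, 1]
  ready (indeg=0): [3]
  pop 3: indeg[0]->1; indeg[1]->2; indeg[2]->3; indeg[4]->0 | ready=[4] | order so far=[3]
  pop 4: indeg[0]->0; indeg[1]->1; indeg[2]->2 | ready=[0] | order so far=[3, 4]
  pop 0: indeg[1]->0; indeg[2]->1 | ready=[1] | order so far=[3, 4, 0]
  pop 1: indeg[2]->0 | ready=[2] | order so far=[3, 4, 0, 1]
  pop 2: no out-edges | ready=[] | order so far=[3, 4, 0, 1, 2]
New canonical toposort: [3, 4, 0, 1, 2]
Compare positions:
  Node 0: index 2 -> 2 (same)
  Node 1: index 3 -> 3 (same)
  Node 2: index 4 -> 4 (same)
  Node 3: index 0 -> 0 (same)
  Node 4: index 1 -> 1 (same)
Nodes that changed position: none

Answer: none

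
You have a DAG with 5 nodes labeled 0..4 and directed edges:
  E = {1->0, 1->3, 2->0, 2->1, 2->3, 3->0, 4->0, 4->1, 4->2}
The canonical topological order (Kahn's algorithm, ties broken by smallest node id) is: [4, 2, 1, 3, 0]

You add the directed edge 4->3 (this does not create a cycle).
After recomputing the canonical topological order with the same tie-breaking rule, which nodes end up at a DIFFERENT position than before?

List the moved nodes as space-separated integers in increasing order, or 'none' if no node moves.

Answer: none

Derivation:
Old toposort: [4, 2, 1, 3, 0]
Added edge 4->3
Recompute Kahn (smallest-id tiebreak):
  initial in-degrees: [4, 2, 1, 3, 0]
  ready (indeg=0): [4]
  pop 4: indeg[0]->3; indeg[1]->1; indeg[2]->0; indeg[3]->2 | ready=[2] | order so far=[4]
  pop 2: indeg[0]->2; indeg[1]->0; indeg[3]->1 | ready=[1] | order so far=[4, 2]
  pop 1: indeg[0]->1; indeg[3]->0 | ready=[3] | order so far=[4, 2, 1]
  pop 3: indeg[0]->0 | ready=[0] | order so far=[4, 2, 1, 3]
  pop 0: no out-edges | ready=[] | order so far=[4, 2, 1, 3, 0]
New canonical toposort: [4, 2, 1, 3, 0]
Compare positions:
  Node 0: index 4 -> 4 (same)
  Node 1: index 2 -> 2 (same)
  Node 2: index 1 -> 1 (same)
  Node 3: index 3 -> 3 (same)
  Node 4: index 0 -> 0 (same)
Nodes that changed position: none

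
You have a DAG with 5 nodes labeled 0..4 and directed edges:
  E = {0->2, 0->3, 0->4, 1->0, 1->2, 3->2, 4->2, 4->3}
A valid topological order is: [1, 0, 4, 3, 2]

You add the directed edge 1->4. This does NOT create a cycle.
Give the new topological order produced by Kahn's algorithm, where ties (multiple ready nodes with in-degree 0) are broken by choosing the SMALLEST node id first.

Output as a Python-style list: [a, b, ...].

Old toposort: [1, 0, 4, 3, 2]
Added edge: 1->4
Position of 1 (0) < position of 4 (2). Old order still valid.
Run Kahn's algorithm (break ties by smallest node id):
  initial in-degrees: [1, 0, 4, 2, 2]
  ready (indeg=0): [1]
  pop 1: indeg[0]->0; indeg[2]->3; indeg[4]->1 | ready=[0] | order so far=[1]
  pop 0: indeg[2]->2; indeg[3]->1; indeg[4]->0 | ready=[4] | order so far=[1, 0]
  pop 4: indeg[2]->1; indeg[3]->0 | ready=[3] | order so far=[1, 0, 4]
  pop 3: indeg[2]->0 | ready=[2] | order so far=[1, 0, 4, 3]
  pop 2: no out-edges | ready=[] | order so far=[1, 0, 4, 3, 2]
  Result: [1, 0, 4, 3, 2]

Answer: [1, 0, 4, 3, 2]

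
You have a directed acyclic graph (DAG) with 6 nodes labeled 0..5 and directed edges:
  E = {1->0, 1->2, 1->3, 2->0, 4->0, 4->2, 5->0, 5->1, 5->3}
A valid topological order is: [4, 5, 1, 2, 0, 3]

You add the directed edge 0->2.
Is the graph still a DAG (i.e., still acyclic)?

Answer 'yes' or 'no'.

Given toposort: [4, 5, 1, 2, 0, 3]
Position of 0: index 4; position of 2: index 3
New edge 0->2: backward (u after v in old order)
Backward edge: old toposort is now invalid. Check if this creates a cycle.
Does 2 already reach 0? Reachable from 2: [0, 2]. YES -> cycle!
Still a DAG? no

Answer: no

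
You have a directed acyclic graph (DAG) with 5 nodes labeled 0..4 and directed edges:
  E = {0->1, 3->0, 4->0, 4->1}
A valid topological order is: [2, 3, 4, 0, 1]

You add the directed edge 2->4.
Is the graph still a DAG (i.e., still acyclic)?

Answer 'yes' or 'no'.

Given toposort: [2, 3, 4, 0, 1]
Position of 2: index 0; position of 4: index 2
New edge 2->4: forward
Forward edge: respects the existing order. Still a DAG, same toposort still valid.
Still a DAG? yes

Answer: yes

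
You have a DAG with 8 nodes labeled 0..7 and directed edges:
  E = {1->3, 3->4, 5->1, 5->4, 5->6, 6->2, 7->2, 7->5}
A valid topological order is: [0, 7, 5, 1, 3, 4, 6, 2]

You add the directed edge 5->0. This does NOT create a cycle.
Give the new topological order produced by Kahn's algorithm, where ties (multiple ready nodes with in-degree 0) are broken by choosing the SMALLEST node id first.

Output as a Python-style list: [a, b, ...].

Old toposort: [0, 7, 5, 1, 3, 4, 6, 2]
Added edge: 5->0
Position of 5 (2) > position of 0 (0). Must reorder: 5 must now come before 0.
Run Kahn's algorithm (break ties by smallest node id):
  initial in-degrees: [1, 1, 2, 1, 2, 1, 1, 0]
  ready (indeg=0): [7]
  pop 7: indeg[2]->1; indeg[5]->0 | ready=[5] | order so far=[7]
  pop 5: indeg[0]->0; indeg[1]->0; indeg[4]->1; indeg[6]->0 | ready=[0, 1, 6] | order so far=[7, 5]
  pop 0: no out-edges | ready=[1, 6] | order so far=[7, 5, 0]
  pop 1: indeg[3]->0 | ready=[3, 6] | order so far=[7, 5, 0, 1]
  pop 3: indeg[4]->0 | ready=[4, 6] | order so far=[7, 5, 0, 1, 3]
  pop 4: no out-edges | ready=[6] | order so far=[7, 5, 0, 1, 3, 4]
  pop 6: indeg[2]->0 | ready=[2] | order so far=[7, 5, 0, 1, 3, 4, 6]
  pop 2: no out-edges | ready=[] | order so far=[7, 5, 0, 1, 3, 4, 6, 2]
  Result: [7, 5, 0, 1, 3, 4, 6, 2]

Answer: [7, 5, 0, 1, 3, 4, 6, 2]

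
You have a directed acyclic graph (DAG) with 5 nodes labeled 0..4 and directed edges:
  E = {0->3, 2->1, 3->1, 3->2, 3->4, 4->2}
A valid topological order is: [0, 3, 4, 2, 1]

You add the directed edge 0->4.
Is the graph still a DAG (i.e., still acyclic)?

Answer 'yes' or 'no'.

Answer: yes

Derivation:
Given toposort: [0, 3, 4, 2, 1]
Position of 0: index 0; position of 4: index 2
New edge 0->4: forward
Forward edge: respects the existing order. Still a DAG, same toposort still valid.
Still a DAG? yes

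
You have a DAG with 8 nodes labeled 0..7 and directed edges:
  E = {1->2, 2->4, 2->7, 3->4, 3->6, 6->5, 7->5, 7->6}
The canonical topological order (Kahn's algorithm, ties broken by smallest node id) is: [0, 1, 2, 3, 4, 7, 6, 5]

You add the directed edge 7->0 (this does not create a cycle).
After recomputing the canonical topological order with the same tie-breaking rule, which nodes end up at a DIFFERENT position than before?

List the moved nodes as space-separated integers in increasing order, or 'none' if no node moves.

Old toposort: [0, 1, 2, 3, 4, 7, 6, 5]
Added edge 7->0
Recompute Kahn (smallest-id tiebreak):
  initial in-degrees: [1, 0, 1, 0, 2, 2, 2, 1]
  ready (indeg=0): [1, 3]
  pop 1: indeg[2]->0 | ready=[2, 3] | order so far=[1]
  pop 2: indeg[4]->1; indeg[7]->0 | ready=[3, 7] | order so far=[1, 2]
  pop 3: indeg[4]->0; indeg[6]->1 | ready=[4, 7] | order so far=[1, 2, 3]
  pop 4: no out-edges | ready=[7] | order so far=[1, 2, 3, 4]
  pop 7: indeg[0]->0; indeg[5]->1; indeg[6]->0 | ready=[0, 6] | order so far=[1, 2, 3, 4, 7]
  pop 0: no out-edges | ready=[6] | order so far=[1, 2, 3, 4, 7, 0]
  pop 6: indeg[5]->0 | ready=[5] | order so far=[1, 2, 3, 4, 7, 0, 6]
  pop 5: no out-edges | ready=[] | order so far=[1, 2, 3, 4, 7, 0, 6, 5]
New canonical toposort: [1, 2, 3, 4, 7, 0, 6, 5]
Compare positions:
  Node 0: index 0 -> 5 (moved)
  Node 1: index 1 -> 0 (moved)
  Node 2: index 2 -> 1 (moved)
  Node 3: index 3 -> 2 (moved)
  Node 4: index 4 -> 3 (moved)
  Node 5: index 7 -> 7 (same)
  Node 6: index 6 -> 6 (same)
  Node 7: index 5 -> 4 (moved)
Nodes that changed position: 0 1 2 3 4 7

Answer: 0 1 2 3 4 7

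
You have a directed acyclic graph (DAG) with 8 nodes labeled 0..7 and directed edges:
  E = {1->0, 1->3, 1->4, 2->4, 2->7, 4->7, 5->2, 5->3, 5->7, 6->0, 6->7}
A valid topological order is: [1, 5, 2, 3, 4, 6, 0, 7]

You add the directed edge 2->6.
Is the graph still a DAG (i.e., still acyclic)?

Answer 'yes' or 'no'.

Answer: yes

Derivation:
Given toposort: [1, 5, 2, 3, 4, 6, 0, 7]
Position of 2: index 2; position of 6: index 5
New edge 2->6: forward
Forward edge: respects the existing order. Still a DAG, same toposort still valid.
Still a DAG? yes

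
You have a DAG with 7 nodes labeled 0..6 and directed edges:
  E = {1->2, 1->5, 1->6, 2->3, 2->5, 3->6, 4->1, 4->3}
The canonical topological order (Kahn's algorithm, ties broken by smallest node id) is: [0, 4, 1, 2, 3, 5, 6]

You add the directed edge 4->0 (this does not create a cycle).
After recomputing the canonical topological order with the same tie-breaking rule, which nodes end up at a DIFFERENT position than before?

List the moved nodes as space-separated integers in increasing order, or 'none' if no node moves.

Old toposort: [0, 4, 1, 2, 3, 5, 6]
Added edge 4->0
Recompute Kahn (smallest-id tiebreak):
  initial in-degrees: [1, 1, 1, 2, 0, 2, 2]
  ready (indeg=0): [4]
  pop 4: indeg[0]->0; indeg[1]->0; indeg[3]->1 | ready=[0, 1] | order so far=[4]
  pop 0: no out-edges | ready=[1] | order so far=[4, 0]
  pop 1: indeg[2]->0; indeg[5]->1; indeg[6]->1 | ready=[2] | order so far=[4, 0, 1]
  pop 2: indeg[3]->0; indeg[5]->0 | ready=[3, 5] | order so far=[4, 0, 1, 2]
  pop 3: indeg[6]->0 | ready=[5, 6] | order so far=[4, 0, 1, 2, 3]
  pop 5: no out-edges | ready=[6] | order so far=[4, 0, 1, 2, 3, 5]
  pop 6: no out-edges | ready=[] | order so far=[4, 0, 1, 2, 3, 5, 6]
New canonical toposort: [4, 0, 1, 2, 3, 5, 6]
Compare positions:
  Node 0: index 0 -> 1 (moved)
  Node 1: index 2 -> 2 (same)
  Node 2: index 3 -> 3 (same)
  Node 3: index 4 -> 4 (same)
  Node 4: index 1 -> 0 (moved)
  Node 5: index 5 -> 5 (same)
  Node 6: index 6 -> 6 (same)
Nodes that changed position: 0 4

Answer: 0 4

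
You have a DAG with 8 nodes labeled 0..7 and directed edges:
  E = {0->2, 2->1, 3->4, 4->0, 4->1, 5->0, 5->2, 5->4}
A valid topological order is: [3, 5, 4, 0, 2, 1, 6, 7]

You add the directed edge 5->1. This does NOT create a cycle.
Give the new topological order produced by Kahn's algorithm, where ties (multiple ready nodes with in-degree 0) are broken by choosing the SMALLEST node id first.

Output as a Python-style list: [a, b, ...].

Old toposort: [3, 5, 4, 0, 2, 1, 6, 7]
Added edge: 5->1
Position of 5 (1) < position of 1 (5). Old order still valid.
Run Kahn's algorithm (break ties by smallest node id):
  initial in-degrees: [2, 3, 2, 0, 2, 0, 0, 0]
  ready (indeg=0): [3, 5, 6, 7]
  pop 3: indeg[4]->1 | ready=[5, 6, 7] | order so far=[3]
  pop 5: indeg[0]->1; indeg[1]->2; indeg[2]->1; indeg[4]->0 | ready=[4, 6, 7] | order so far=[3, 5]
  pop 4: indeg[0]->0; indeg[1]->1 | ready=[0, 6, 7] | order so far=[3, 5, 4]
  pop 0: indeg[2]->0 | ready=[2, 6, 7] | order so far=[3, 5, 4, 0]
  pop 2: indeg[1]->0 | ready=[1, 6, 7] | order so far=[3, 5, 4, 0, 2]
  pop 1: no out-edges | ready=[6, 7] | order so far=[3, 5, 4, 0, 2, 1]
  pop 6: no out-edges | ready=[7] | order so far=[3, 5, 4, 0, 2, 1, 6]
  pop 7: no out-edges | ready=[] | order so far=[3, 5, 4, 0, 2, 1, 6, 7]
  Result: [3, 5, 4, 0, 2, 1, 6, 7]

Answer: [3, 5, 4, 0, 2, 1, 6, 7]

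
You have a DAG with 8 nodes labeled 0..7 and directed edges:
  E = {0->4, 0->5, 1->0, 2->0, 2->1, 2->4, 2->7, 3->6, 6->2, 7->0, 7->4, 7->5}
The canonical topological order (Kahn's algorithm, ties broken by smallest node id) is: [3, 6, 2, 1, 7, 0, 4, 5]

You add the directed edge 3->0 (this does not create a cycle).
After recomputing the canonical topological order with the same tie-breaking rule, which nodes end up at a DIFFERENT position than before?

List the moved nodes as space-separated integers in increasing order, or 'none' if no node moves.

Answer: none

Derivation:
Old toposort: [3, 6, 2, 1, 7, 0, 4, 5]
Added edge 3->0
Recompute Kahn (smallest-id tiebreak):
  initial in-degrees: [4, 1, 1, 0, 3, 2, 1, 1]
  ready (indeg=0): [3]
  pop 3: indeg[0]->3; indeg[6]->0 | ready=[6] | order so far=[3]
  pop 6: indeg[2]->0 | ready=[2] | order so far=[3, 6]
  pop 2: indeg[0]->2; indeg[1]->0; indeg[4]->2; indeg[7]->0 | ready=[1, 7] | order so far=[3, 6, 2]
  pop 1: indeg[0]->1 | ready=[7] | order so far=[3, 6, 2, 1]
  pop 7: indeg[0]->0; indeg[4]->1; indeg[5]->1 | ready=[0] | order so far=[3, 6, 2, 1, 7]
  pop 0: indeg[4]->0; indeg[5]->0 | ready=[4, 5] | order so far=[3, 6, 2, 1, 7, 0]
  pop 4: no out-edges | ready=[5] | order so far=[3, 6, 2, 1, 7, 0, 4]
  pop 5: no out-edges | ready=[] | order so far=[3, 6, 2, 1, 7, 0, 4, 5]
New canonical toposort: [3, 6, 2, 1, 7, 0, 4, 5]
Compare positions:
  Node 0: index 5 -> 5 (same)
  Node 1: index 3 -> 3 (same)
  Node 2: index 2 -> 2 (same)
  Node 3: index 0 -> 0 (same)
  Node 4: index 6 -> 6 (same)
  Node 5: index 7 -> 7 (same)
  Node 6: index 1 -> 1 (same)
  Node 7: index 4 -> 4 (same)
Nodes that changed position: none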